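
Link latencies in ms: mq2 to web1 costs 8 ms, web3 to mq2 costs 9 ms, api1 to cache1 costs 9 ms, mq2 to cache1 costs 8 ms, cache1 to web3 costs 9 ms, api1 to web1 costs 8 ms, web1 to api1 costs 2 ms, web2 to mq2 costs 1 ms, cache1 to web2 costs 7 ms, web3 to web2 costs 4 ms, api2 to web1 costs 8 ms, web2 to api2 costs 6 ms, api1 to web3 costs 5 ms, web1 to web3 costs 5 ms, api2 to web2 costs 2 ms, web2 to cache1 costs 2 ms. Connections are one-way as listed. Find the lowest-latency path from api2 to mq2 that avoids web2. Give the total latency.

Routes from api2 to mq2 avoiding web2:
api2 - web1 - api1 - cache1 - web3 - mq2: 8 + 2 + 9 + 9 + 9 = 37
api2 - web1 - api1 - web3 - mq2: 8 + 2 + 5 + 9 = 24
api2 - web1 - web3 - mq2: 8 + 5 + 9 = 22
The minimum is 22 ms.

22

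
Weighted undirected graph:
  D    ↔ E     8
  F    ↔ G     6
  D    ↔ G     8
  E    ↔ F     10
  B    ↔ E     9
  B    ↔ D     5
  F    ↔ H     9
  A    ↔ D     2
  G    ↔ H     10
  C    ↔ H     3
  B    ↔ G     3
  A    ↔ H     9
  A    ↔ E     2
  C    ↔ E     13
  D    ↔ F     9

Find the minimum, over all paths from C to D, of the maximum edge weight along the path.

A few of the C→D routes:
C→H→A→E→B→G→D: max(3, 9, 2, 9, 3, 8) = 9
C→H→A→E→B→G→F→D: max(3, 9, 2, 9, 3, 6, 9) = 9
C→H→A→D: max(3, 9, 2) = 9
C→H→A→E→B→D: max(3, 9, 2, 9, 5) = 9
C→H→A→E→D: max(3, 9, 2, 8) = 9
Best route has worst link 9.

9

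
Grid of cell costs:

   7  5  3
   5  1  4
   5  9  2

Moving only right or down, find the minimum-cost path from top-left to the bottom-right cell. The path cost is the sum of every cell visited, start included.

19

Best path: (0,0) -> (0,1) -> (1,1) -> (1,2) -> (2,2)
Cost: 7 + 5 + 1 + 4 + 2 = 19
(Top row then right column would cost 21.)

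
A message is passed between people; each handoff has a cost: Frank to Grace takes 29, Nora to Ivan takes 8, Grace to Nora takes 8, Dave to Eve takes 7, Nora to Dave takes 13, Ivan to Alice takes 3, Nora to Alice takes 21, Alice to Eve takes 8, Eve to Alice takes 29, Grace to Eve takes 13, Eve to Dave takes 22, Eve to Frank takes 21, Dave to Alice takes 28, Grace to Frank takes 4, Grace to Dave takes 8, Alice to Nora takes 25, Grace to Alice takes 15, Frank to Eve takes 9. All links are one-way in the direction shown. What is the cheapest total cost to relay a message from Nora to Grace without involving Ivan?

Paths from Nora to Grace avoiding Ivan:
Nora-Dave-Alice-Eve-Frank-Grace: 13 + 28 + 8 + 21 + 29 = 99
Nora-Alice-Eve-Frank-Grace: 21 + 8 + 21 + 29 = 79
Nora-Dave-Eve-Frank-Grace: 13 + 7 + 21 + 29 = 70
Best route has total 70.

70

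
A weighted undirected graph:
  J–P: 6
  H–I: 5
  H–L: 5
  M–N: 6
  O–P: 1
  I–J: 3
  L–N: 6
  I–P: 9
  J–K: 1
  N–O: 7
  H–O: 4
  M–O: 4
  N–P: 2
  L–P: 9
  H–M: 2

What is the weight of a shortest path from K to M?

A few of the K→M routes:
K -> J -> P -> N -> M: 1 + 6 + 2 + 6 = 15
K -> J -> I -> H -> M: 1 + 3 + 5 + 2 = 11
K -> J -> P -> O -> H -> M: 1 + 6 + 1 + 4 + 2 = 14
K -> J -> P -> O -> M: 1 + 6 + 1 + 4 = 12
Best route has total 11.

11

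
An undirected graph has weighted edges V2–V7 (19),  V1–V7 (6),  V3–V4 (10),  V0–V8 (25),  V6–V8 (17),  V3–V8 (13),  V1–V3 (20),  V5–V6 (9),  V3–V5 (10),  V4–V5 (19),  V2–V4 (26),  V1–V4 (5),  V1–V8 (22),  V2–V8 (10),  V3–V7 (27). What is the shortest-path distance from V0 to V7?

Comparing a few candidate routes:
V0 → V8 → V1 → V7: 25 + 22 + 6 = 53
V0 → V8 → V2 → V7: 25 + 10 + 19 = 54
V0 → V8 → V3 → V4 → V1 → V7: 25 + 13 + 10 + 5 + 6 = 59
V0 → V8 → V3 → V1 → V7: 25 + 13 + 20 + 6 = 64
Shortest: 53.

53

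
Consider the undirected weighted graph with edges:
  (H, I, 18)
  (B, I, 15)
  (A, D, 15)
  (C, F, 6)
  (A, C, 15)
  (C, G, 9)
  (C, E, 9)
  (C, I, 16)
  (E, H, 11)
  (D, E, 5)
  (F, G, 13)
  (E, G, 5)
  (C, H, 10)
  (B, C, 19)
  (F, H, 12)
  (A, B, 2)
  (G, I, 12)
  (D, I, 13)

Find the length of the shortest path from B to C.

A few of the B→C routes:
B -> A -> C: 2 + 15 = 17
B -> A -> D -> E -> C: 2 + 15 + 5 + 9 = 31
B -> I -> C: 15 + 16 = 31
B -> C: 19
B -> A -> D -> E -> G -> C: 2 + 15 + 5 + 5 + 9 = 36
Shortest: 17.

17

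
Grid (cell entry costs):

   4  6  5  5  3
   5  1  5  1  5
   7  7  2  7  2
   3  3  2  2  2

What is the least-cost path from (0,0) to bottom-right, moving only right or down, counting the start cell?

Path [0,0]→[1,0]→[1,1]→[1,2]→[2,2]→[3,2]→[3,3]→[3,4]: 4 + 5 + 1 + 5 + 2 + 2 + 2 + 2 = 23.
For comparison, the top-then-right route costs 32.

23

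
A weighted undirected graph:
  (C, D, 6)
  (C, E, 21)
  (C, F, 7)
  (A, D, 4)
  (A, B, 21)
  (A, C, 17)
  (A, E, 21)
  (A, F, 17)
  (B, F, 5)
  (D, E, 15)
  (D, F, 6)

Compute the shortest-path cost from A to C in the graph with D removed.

Routes from A to C avoiding D:
A - F - C: 17 + 7 = 24
A - E - C: 21 + 21 = 42
A - C: 17
A - B - F - C: 21 + 5 + 7 = 33
Shortest: 17.

17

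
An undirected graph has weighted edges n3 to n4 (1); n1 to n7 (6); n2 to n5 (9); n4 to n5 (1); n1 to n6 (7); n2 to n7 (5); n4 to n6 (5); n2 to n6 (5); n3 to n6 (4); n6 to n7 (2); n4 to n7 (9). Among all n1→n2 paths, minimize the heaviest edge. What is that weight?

6

Some routes from n1 to n2:
n1 -> n7 -> n6 -> n2: max(6, 2, 5) = 6
n1 -> n6 -> n2: max(7, 5) = 7
n1 -> n7 -> n2: max(6, 5) = 6
Best route has worst link 6.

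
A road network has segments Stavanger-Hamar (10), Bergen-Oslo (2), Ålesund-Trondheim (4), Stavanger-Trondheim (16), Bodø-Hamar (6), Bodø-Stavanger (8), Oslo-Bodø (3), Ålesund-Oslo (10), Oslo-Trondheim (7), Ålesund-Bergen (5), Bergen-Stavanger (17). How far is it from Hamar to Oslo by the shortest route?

9

A few of the Hamar→Oslo routes:
Hamar - Stavanger - Bergen - Oslo: 10 + 17 + 2 = 29
Hamar - Stavanger - Trondheim - Oslo: 10 + 16 + 7 = 33
Hamar - Bodø - Stavanger - Bergen - Oslo: 6 + 8 + 17 + 2 = 33
Hamar - Stavanger - Bodø - Oslo: 10 + 8 + 3 = 21
Hamar - Bodø - Oslo: 6 + 3 = 9
The minimum is 9 mi.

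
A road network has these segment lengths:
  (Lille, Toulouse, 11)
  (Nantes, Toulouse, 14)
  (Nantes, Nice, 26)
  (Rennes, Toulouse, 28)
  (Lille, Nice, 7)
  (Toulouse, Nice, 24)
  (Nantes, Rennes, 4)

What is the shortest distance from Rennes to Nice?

30

Checking several routes:
Rennes -> Nantes -> Toulouse -> Lille -> Nice: 4 + 14 + 11 + 7 = 36
Rennes -> Toulouse -> Lille -> Nice: 28 + 11 + 7 = 46
Rennes -> Toulouse -> Nice: 28 + 24 = 52
Rennes -> Nantes -> Toulouse -> Nice: 4 + 14 + 24 = 42
Rennes -> Nantes -> Nice: 4 + 26 = 30
Best route has total 30.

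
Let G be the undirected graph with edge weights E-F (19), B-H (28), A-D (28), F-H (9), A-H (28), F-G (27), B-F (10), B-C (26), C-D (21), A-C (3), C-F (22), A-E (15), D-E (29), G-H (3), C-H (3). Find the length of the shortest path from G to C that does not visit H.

49

Routes from G to C avoiding H:
G -> F -> B -> C: 27 + 10 + 26 = 63
G -> F -> E -> A -> D -> C: 27 + 19 + 15 + 28 + 21 = 110
G -> F -> C: 27 + 22 = 49
G -> F -> E -> D -> C: 27 + 19 + 29 + 21 = 96
G -> F -> E -> D -> A -> C: 27 + 19 + 29 + 28 + 3 = 106
G -> F -> E -> A -> C: 27 + 19 + 15 + 3 = 64
Shortest: 49.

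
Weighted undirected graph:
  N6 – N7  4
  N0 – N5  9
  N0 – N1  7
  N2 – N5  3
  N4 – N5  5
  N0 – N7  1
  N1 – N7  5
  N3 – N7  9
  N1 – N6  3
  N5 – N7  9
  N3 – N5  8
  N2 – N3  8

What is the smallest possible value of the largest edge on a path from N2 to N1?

Checking several routes:
N2 - N3 - N7 - N0 - N1: max(8, 9, 1, 7) = 9
N2 - N3 - N7 - N6 - N1: max(8, 9, 4, 3) = 9
N2 - N3 - N7 - N5 - N0 - N1: max(8, 9, 9, 9, 7) = 9
N2 - N3 - N7 - N1: max(8, 9, 5) = 9
N2 - N3 - N5 - N7 - N0 - N1: max(8, 8, 9, 1, 7) = 9
The minimum achievable maximum is 9.

9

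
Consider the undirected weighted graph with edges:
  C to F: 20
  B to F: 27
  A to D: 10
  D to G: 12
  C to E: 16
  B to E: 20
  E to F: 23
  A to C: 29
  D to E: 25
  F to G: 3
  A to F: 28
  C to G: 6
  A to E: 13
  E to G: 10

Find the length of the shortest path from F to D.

15

Comparing a few candidate routes:
F→C→G→D: 20 + 6 + 12 = 38
F→G→E→A→D: 3 + 10 + 13 + 10 = 36
F→G→D: 3 + 12 = 15
F→E→G→D: 23 + 10 + 12 = 45
F→G→E→D: 3 + 10 + 25 = 38
F→A→D: 28 + 10 = 38
Shortest: 15.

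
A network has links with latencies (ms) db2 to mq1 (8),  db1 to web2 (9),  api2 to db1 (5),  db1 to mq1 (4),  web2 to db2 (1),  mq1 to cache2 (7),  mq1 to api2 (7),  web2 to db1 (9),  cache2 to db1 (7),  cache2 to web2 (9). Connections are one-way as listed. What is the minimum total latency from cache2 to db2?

10

Paths from cache2 to db2:
cache2 -> db1 -> web2 -> db2: 7 + 9 + 1 = 17
cache2 -> web2 -> db2: 9 + 1 = 10
The minimum is 10 ms.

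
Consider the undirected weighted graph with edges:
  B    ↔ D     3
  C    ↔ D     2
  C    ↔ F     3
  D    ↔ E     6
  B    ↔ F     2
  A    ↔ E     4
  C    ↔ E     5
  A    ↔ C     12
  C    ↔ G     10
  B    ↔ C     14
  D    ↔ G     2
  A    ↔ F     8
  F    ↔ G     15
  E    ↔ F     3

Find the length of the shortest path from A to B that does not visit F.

Some routes from A to B avoiding F:
A→C→D→B: 12 + 2 + 3 = 17
A→E→C→D→B: 4 + 5 + 2 + 3 = 14
A→E→D→B: 4 + 6 + 3 = 13
A→E→C→B: 4 + 5 + 14 = 23
The minimum is 13.

13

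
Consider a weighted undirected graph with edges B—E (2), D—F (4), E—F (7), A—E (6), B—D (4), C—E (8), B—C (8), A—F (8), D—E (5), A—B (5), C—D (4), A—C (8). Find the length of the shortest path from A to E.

6

Checking several routes:
A-B-E: 5 + 2 = 7
A-F-E: 8 + 7 = 15
A-B-D-E: 5 + 4 + 5 = 14
A-E: 6
Best route has total 6.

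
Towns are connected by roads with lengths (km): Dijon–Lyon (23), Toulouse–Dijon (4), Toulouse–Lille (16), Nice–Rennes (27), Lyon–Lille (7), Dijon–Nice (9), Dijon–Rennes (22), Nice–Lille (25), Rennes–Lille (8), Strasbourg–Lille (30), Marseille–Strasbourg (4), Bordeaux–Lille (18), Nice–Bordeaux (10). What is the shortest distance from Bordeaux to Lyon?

Checking several routes:
Bordeaux -> Nice -> Rennes -> Lille -> Lyon: 10 + 27 + 8 + 7 = 52
Bordeaux -> Nice -> Dijon -> Toulouse -> Lille -> Lyon: 10 + 9 + 4 + 16 + 7 = 46
Bordeaux -> Nice -> Lille -> Lyon: 10 + 25 + 7 = 42
Bordeaux -> Lille -> Lyon: 18 + 7 = 25
Bordeaux -> Nice -> Dijon -> Lyon: 10 + 9 + 23 = 42
Bordeaux -> Nice -> Dijon -> Rennes -> Lille -> Lyon: 10 + 9 + 22 + 8 + 7 = 56
The minimum is 25 km.

25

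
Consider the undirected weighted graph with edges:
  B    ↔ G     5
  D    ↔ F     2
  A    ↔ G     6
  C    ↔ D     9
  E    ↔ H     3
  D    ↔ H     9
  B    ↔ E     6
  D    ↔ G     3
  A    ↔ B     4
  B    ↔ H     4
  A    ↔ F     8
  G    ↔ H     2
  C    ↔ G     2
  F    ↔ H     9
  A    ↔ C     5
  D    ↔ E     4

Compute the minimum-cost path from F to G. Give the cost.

5

Comparing a few candidate routes:
F→H→G: 9 + 2 = 11
F→D→E→H→G: 2 + 4 + 3 + 2 = 11
F→D→G: 2 + 3 = 5
F→D→H→G: 2 + 9 + 2 = 13
F→D→C→G: 2 + 9 + 2 = 13
Best route has total 5.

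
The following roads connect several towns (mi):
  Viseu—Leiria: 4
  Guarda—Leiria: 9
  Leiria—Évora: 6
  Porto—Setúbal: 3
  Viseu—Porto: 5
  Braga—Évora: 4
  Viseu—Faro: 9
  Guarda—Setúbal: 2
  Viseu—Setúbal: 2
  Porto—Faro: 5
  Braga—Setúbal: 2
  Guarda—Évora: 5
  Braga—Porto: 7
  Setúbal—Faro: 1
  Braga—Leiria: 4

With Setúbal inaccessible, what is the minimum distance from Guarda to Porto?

16

Comparing a few candidate routes:
Guarda-Évora-Leiria-Braga-Porto: 5 + 6 + 4 + 7 = 22
Guarda-Leiria-Braga-Porto: 9 + 4 + 7 = 20
Guarda-Évora-Leiria-Viseu-Porto: 5 + 6 + 4 + 5 = 20
Guarda-Leiria-Viseu-Porto: 9 + 4 + 5 = 18
Guarda-Évora-Braga-Porto: 5 + 4 + 7 = 16
Best route has total 16 mi.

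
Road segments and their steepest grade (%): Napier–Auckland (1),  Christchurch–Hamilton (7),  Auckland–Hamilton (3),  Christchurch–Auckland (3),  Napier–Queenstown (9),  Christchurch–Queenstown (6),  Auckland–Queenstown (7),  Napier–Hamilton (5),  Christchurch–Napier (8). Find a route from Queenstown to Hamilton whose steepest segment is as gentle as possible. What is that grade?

A few of the Queenstown→Hamilton routes:
Queenstown -> Christchurch -> Auckland -> Hamilton: max(6, 3, 3) = 6
Queenstown -> Christchurch -> Auckland -> Napier -> Hamilton: max(6, 3, 1, 5) = 6
Queenstown -> Auckland -> Hamilton: max(7, 3) = 7
Queenstown -> Auckland -> Napier -> Hamilton: max(7, 1, 5) = 7
Queenstown -> Auckland -> Christchurch -> Hamilton: max(7, 3, 7) = 7
The minimum achievable maximum is 6%.

6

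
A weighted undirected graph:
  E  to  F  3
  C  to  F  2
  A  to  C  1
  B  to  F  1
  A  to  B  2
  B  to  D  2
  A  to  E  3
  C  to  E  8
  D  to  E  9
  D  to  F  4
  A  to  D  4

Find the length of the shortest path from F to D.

3

Checking several routes:
F → C → A → D: 2 + 1 + 4 = 7
F → D: 4
F → C → A → B → D: 2 + 1 + 2 + 2 = 7
F → B → A → D: 1 + 2 + 4 = 7
F → B → D: 1 + 2 = 3
Shortest: 3.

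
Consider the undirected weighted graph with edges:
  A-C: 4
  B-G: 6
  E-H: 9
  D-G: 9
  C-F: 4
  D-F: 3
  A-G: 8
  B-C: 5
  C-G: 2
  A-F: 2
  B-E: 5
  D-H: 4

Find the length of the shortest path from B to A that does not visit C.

14

A few of the B→A routes:
B→G→D→F→A: 6 + 9 + 3 + 2 = 20
B→E→H→D→F→A: 5 + 9 + 4 + 3 + 2 = 23
B→G→A: 6 + 8 = 14
The minimum is 14.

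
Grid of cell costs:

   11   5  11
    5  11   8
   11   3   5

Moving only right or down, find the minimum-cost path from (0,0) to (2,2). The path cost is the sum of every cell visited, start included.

35

One optimal route is (0,0)→(0,1)→(1,1)→(2,1)→(2,2).
Its cost is 11 + 5 + 11 + 3 + 5 = 35.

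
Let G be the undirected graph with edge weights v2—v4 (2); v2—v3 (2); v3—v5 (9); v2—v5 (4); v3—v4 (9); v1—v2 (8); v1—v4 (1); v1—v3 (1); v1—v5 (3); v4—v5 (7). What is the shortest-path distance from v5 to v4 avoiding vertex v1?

Routes from v5 to v4 avoiding v1:
v5 -> v4: 7
v5 -> v3 -> v2 -> v4: 9 + 2 + 2 = 13
v5 -> v2 -> v4: 4 + 2 = 6
v5 -> v3 -> v4: 9 + 9 = 18
v5 -> v2 -> v3 -> v4: 4 + 2 + 9 = 15
The minimum is 6.

6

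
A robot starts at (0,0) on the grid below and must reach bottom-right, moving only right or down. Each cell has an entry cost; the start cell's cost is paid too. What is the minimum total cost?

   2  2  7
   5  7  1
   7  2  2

14

Take r0c0 r0c1 r0c2 r1c2 r2c2 for a total of 2 + 2 + 7 + 1 + 2 = 14.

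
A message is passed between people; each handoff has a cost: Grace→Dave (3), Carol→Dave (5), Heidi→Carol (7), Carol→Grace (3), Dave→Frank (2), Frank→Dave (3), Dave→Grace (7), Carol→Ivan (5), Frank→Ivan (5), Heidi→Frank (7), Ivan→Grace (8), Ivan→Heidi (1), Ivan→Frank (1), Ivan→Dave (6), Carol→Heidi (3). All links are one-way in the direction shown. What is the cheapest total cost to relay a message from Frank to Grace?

Checking several routes:
Frank-Ivan-Grace: 5 + 8 = 13
Frank-Ivan-Heidi-Carol-Grace: 5 + 1 + 7 + 3 = 16
Frank-Dave-Grace: 3 + 7 = 10
Frank-Ivan-Dave-Grace: 5 + 6 + 7 = 18
Shortest: 10.

10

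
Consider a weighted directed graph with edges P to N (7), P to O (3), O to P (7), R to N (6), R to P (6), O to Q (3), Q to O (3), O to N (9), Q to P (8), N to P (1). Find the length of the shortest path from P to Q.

6

Routes from P to Q:
P → O → Q: 3 + 3 = 6
Best route has total 6.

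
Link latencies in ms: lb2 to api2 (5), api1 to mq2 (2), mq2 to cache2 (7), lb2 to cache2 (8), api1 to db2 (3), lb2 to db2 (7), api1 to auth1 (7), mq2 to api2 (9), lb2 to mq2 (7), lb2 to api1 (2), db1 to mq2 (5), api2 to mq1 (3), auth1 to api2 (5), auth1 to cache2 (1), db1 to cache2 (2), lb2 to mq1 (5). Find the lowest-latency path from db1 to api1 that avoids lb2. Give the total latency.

Checking several routes:
db1→cache2→auth1→api2→mq2→api1: 2 + 1 + 5 + 9 + 2 = 19
db1→mq2→cache2→auth1→api1: 5 + 7 + 1 + 7 = 20
db1→mq2→api2→auth1→api1: 5 + 9 + 5 + 7 = 26
db1→cache2→mq2→api1: 2 + 7 + 2 = 11
db1→mq2→api1: 5 + 2 = 7
db1→cache2→auth1→api1: 2 + 1 + 7 = 10
The minimum is 7 ms.

7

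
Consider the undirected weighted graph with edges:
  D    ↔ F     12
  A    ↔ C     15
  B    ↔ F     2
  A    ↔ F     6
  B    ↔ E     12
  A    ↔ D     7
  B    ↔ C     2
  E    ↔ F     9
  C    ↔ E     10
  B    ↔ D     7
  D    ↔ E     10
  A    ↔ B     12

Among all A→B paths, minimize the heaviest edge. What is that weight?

6

Checking several routes:
A → D → E → C → B: max(7, 10, 10, 2) = 10
A → F → E → C → B: max(6, 9, 10, 2) = 10
A → D → B: max(7, 7) = 7
A → D → E → F → B: max(7, 10, 9, 2) = 10
A → F → E → D → B: max(6, 9, 10, 7) = 10
A → F → B: max(6, 2) = 6
The minimum achievable maximum is 6.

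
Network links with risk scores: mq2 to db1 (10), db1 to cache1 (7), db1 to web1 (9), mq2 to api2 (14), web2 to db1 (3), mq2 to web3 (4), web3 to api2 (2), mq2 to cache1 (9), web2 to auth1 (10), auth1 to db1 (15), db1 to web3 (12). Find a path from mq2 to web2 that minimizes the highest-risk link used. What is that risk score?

9

Some routes from mq2 to web2:
mq2-api2-web3-db1-web2: max(14, 2, 12, 3) = 14
mq2-db1-web2: max(10, 3) = 10
mq2-cache1-db1-auth1-web2: max(9, 7, 15, 10) = 15
mq2-cache1-db1-web2: max(9, 7, 3) = 9
mq2-web3-db1-web2: max(4, 12, 3) = 12
Best route has worst link 9.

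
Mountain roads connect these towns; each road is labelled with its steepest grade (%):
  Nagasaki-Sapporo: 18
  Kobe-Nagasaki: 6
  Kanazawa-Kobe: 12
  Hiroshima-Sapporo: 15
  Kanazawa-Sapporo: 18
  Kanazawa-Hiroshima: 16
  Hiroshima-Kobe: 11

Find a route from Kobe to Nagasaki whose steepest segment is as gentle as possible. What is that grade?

6

Candidate routes:
Kobe → Hiroshima → Sapporo → Nagasaki: max(11, 15, 18) = 18
Kobe → Hiroshima → Kanazawa → Sapporo → Nagasaki: max(11, 16, 18, 18) = 18
Kobe → Nagasaki: max(6) = 6
Kobe → Kanazawa → Hiroshima → Sapporo → Nagasaki: max(12, 16, 15, 18) = 18
Kobe → Kanazawa → Sapporo → Nagasaki: max(12, 18, 18) = 18
Smallest bottleneck: 6%.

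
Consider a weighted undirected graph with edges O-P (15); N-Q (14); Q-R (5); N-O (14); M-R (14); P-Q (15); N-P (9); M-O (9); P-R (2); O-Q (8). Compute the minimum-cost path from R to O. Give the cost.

Comparing a few candidate routes:
R→M→O: 14 + 9 = 23
R→Q→N→O: 5 + 14 + 14 = 33
R→P→N→O: 2 + 9 + 14 = 25
R→P→Q→O: 2 + 15 + 8 = 25
R→Q→O: 5 + 8 = 13
R→P→O: 2 + 15 = 17
Shortest: 13.

13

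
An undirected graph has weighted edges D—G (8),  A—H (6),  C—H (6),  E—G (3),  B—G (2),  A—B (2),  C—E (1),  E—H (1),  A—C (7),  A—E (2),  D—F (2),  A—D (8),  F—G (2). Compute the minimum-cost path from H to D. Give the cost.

A few of the H→D routes:
H -> E -> G -> D: 1 + 3 + 8 = 12
H -> C -> E -> G -> F -> D: 6 + 1 + 3 + 2 + 2 = 14
H -> E -> A -> B -> G -> F -> D: 1 + 2 + 2 + 2 + 2 + 2 = 11
H -> E -> A -> D: 1 + 2 + 8 = 11
H -> E -> G -> F -> D: 1 + 3 + 2 + 2 = 8
Shortest: 8.

8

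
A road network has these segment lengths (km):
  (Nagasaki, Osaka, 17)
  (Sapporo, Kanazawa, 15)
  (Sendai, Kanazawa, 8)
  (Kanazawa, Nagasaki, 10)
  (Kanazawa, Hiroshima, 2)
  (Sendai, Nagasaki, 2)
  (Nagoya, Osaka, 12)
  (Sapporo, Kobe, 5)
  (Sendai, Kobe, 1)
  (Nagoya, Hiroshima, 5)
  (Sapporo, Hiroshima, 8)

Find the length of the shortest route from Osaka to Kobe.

Checking several routes:
Osaka→Nagoya→Hiroshima→Sapporo→Kobe: 12 + 5 + 8 + 5 = 30
Osaka→Nagasaki→Sendai→Kobe: 17 + 2 + 1 = 20
Osaka→Nagasaki→Kanazawa→Sendai→Kobe: 17 + 10 + 8 + 1 = 36
Osaka→Nagoya→Hiroshima→Kanazawa→Nagasaki→Sendai→Kobe: 12 + 5 + 2 + 10 + 2 + 1 = 32
Osaka→Nagoya→Hiroshima→Kanazawa→Sendai→Kobe: 12 + 5 + 2 + 8 + 1 = 28
Shortest: 20 km.

20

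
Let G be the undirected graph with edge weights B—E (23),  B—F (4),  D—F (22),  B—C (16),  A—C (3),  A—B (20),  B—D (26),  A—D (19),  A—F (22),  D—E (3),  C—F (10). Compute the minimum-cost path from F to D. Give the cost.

22

Checking several routes:
F → D: 22
F → B → D: 4 + 26 = 30
F → B → E → D: 4 + 23 + 3 = 30
F → A → D: 22 + 19 = 41
F → C → A → D: 10 + 3 + 19 = 32
Best route has total 22.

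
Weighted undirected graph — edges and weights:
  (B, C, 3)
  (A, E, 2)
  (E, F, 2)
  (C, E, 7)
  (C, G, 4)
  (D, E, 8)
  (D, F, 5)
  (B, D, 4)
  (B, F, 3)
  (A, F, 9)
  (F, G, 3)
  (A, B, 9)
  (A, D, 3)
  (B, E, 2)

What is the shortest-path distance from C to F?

6

Some routes from C to F:
C-E-B-F: 7 + 2 + 3 = 12
C-B-F: 3 + 3 = 6
C-G-F: 4 + 3 = 7
C-B-E-F: 3 + 2 + 2 = 7
C-B-D-F: 3 + 4 + 5 = 12
C-E-F: 7 + 2 = 9
Shortest: 6.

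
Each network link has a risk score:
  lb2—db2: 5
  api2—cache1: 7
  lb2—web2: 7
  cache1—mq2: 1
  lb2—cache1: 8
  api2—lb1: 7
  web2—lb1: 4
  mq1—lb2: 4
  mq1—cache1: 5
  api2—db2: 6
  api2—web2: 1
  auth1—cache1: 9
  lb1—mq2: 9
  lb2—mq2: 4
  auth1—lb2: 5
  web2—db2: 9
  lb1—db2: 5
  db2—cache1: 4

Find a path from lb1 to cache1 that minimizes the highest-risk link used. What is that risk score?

A few of the lb1→cache1 routes:
lb1 → db2 → lb2 → mq2 → cache1: max(5, 5, 4, 1) = 5
lb1 → db2 → lb2 → mq1 → cache1: max(5, 5, 4, 5) = 5
lb1 → db2 → cache1: max(5, 4) = 5
lb1 → web2 → api2 → db2 → lb2 → mq2 → cache1: max(4, 1, 6, 5, 4, 1) = 6
lb1 → web2 → api2 → db2 → cache1: max(4, 1, 6, 4) = 6
lb1 → web2 → api2 → db2 → lb2 → mq1 → cache1: max(4, 1, 6, 5, 4, 5) = 6
Smallest bottleneck: 5.

5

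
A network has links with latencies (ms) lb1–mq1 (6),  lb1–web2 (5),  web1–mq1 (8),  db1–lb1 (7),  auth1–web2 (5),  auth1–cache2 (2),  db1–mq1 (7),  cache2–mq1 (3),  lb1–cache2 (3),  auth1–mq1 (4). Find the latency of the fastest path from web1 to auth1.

12

Some routes from web1 to auth1:
web1→mq1→lb1→cache2→auth1: 8 + 6 + 3 + 2 = 19
web1→mq1→auth1: 8 + 4 = 12
web1→mq1→cache2→auth1: 8 + 3 + 2 = 13
Shortest: 12 ms.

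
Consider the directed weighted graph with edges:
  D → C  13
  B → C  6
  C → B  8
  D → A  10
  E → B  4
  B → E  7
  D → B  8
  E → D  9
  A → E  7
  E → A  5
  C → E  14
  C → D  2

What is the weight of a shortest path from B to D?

Paths from B to D:
B-E-D: 7 + 9 = 16
B-C-E-D: 6 + 14 + 9 = 29
B-C-D: 6 + 2 = 8
The minimum is 8.

8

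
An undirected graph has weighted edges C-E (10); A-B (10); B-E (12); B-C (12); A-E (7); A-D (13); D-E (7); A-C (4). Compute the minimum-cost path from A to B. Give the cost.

10

Checking several routes:
A → E → B: 7 + 12 = 19
A → B: 10
A → C → B: 4 + 12 = 16
The minimum is 10.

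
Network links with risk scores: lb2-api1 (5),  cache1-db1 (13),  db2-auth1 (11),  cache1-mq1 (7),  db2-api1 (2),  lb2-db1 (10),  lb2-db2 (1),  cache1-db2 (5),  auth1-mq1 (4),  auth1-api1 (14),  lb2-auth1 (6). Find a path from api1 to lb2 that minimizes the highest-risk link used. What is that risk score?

2

Checking several routes:
api1 - db2 - auth1 - mq1 - cache1 - db1 - lb2: max(2, 11, 4, 7, 13, 10) = 13
api1 - db2 - cache1 - mq1 - auth1 - lb2: max(2, 5, 7, 4, 6) = 7
api1 - db2 - lb2: max(2, 1) = 2
api1 - db2 - auth1 - lb2: max(2, 11, 6) = 11
api1 - db2 - cache1 - db1 - lb2: max(2, 5, 13, 10) = 13
api1 - lb2: max(5) = 5
Best route has worst link 2.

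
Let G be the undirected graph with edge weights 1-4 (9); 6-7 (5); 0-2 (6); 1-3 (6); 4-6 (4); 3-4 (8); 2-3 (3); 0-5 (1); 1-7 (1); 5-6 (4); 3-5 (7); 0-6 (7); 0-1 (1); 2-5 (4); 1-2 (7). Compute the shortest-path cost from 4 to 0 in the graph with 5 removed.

Checking several routes:
4 → 6 → 0: 4 + 7 = 11
4 → 6 → 7 → 1 → 0: 4 + 5 + 1 + 1 = 11
4 → 1 → 0: 9 + 1 = 10
Shortest: 10.

10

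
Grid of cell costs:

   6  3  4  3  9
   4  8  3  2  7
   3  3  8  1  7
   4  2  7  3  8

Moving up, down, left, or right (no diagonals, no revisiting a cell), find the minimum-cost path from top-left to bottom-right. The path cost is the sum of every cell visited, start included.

One optimal route is r0c0 -> r0c1 -> r0c2 -> r0c3 -> r1c3 -> r2c3 -> r3c3 -> r3c4.
Its cost is 6 + 3 + 4 + 3 + 2 + 1 + 3 + 8 = 30.

30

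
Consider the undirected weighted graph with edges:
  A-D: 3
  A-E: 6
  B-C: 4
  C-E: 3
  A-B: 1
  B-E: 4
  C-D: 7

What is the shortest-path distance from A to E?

5

Comparing a few candidate routes:
A → B → C → E: 1 + 4 + 3 = 8
A → D → C → E: 3 + 7 + 3 = 13
A → B → E: 1 + 4 = 5
A → E: 6
Shortest: 5.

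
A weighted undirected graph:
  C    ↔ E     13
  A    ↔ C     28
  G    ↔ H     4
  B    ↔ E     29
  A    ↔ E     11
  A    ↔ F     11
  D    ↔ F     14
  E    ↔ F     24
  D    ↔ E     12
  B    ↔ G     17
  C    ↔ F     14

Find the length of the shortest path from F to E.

22

Checking several routes:
F - A - E: 11 + 11 = 22
F - C - E: 14 + 13 = 27
F - E: 24
F - D - E: 14 + 12 = 26
Shortest: 22.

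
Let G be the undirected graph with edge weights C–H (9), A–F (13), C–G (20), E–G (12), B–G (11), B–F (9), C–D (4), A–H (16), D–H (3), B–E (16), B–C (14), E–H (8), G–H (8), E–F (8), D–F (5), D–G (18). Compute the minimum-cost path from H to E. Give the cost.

Comparing a few candidate routes:
H -> D -> G -> E: 3 + 18 + 12 = 33
H -> D -> F -> E: 3 + 5 + 8 = 16
H -> G -> E: 8 + 12 = 20
H -> E: 8
H -> C -> D -> F -> E: 9 + 4 + 5 + 8 = 26
Shortest: 8.

8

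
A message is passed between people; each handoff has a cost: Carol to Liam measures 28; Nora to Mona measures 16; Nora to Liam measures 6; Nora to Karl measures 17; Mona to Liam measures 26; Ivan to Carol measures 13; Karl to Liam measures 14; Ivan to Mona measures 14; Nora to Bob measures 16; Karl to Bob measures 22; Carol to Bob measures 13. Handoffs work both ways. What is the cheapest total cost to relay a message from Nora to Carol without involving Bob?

34

Routes from Nora to Carol avoiding Bob:
Nora→Karl→Liam→Carol: 17 + 14 + 28 = 59
Nora→Liam→Carol: 6 + 28 = 34
Nora→Mona→Ivan→Carol: 16 + 14 + 13 = 43
Nora→Liam→Mona→Ivan→Carol: 6 + 26 + 14 + 13 = 59
Nora→Karl→Liam→Mona→Ivan→Carol: 17 + 14 + 26 + 14 + 13 = 84
Nora→Mona→Liam→Carol: 16 + 26 + 28 = 70
Shortest: 34.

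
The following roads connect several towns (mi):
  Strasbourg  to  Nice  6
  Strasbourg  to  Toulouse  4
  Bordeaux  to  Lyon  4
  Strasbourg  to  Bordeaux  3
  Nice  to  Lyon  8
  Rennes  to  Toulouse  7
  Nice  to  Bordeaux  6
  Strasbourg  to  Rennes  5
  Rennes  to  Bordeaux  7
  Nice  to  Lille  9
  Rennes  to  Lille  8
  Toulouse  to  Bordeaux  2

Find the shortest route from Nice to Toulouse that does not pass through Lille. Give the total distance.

8

A few of the Nice→Toulouse routes:
Nice - Strasbourg - Bordeaux - Toulouse: 6 + 3 + 2 = 11
Nice - Bordeaux - Strasbourg - Toulouse: 6 + 3 + 4 = 13
Nice - Strasbourg - Toulouse: 6 + 4 = 10
Nice - Bordeaux - Toulouse: 6 + 2 = 8
Best route has total 8 mi.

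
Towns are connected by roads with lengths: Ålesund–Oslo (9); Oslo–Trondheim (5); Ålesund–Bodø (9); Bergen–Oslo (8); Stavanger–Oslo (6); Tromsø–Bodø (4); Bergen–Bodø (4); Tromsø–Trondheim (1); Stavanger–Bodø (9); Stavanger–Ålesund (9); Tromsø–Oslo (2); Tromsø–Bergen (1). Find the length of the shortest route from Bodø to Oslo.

6

Comparing a few candidate routes:
Bodø -> Tromsø -> Trondheim -> Oslo: 4 + 1 + 5 = 10
Bodø -> Bergen -> Tromsø -> Oslo: 4 + 1 + 2 = 7
Bodø -> Bergen -> Oslo: 4 + 8 = 12
Bodø -> Bergen -> Tromsø -> Trondheim -> Oslo: 4 + 1 + 1 + 5 = 11
Bodø -> Tromsø -> Oslo: 4 + 2 = 6
The minimum is 6.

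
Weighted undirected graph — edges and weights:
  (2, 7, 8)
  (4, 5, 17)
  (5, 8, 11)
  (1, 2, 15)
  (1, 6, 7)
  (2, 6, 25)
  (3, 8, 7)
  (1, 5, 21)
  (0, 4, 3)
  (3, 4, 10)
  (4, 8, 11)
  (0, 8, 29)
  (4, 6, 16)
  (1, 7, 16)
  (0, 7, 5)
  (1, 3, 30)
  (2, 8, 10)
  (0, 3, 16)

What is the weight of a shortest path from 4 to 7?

8

A few of the 4→7 routes:
4→8→3→0→7: 11 + 7 + 16 + 5 = 39
4→0→7: 3 + 5 = 8
4→8→2→7: 11 + 10 + 8 = 29
4→3→8→2→7: 10 + 7 + 10 + 8 = 35
4→3→0→7: 10 + 16 + 5 = 31
The minimum is 8.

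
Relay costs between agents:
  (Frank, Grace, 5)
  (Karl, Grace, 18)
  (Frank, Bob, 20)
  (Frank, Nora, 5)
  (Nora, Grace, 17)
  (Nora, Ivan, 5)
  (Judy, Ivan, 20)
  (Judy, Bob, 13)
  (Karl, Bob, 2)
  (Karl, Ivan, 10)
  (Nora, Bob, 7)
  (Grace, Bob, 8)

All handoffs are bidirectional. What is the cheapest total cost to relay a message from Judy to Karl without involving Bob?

Routes from Judy to Karl avoiding Bob:
Judy → Ivan → Nora → Grace → Karl: 20 + 5 + 17 + 18 = 60
Judy → Ivan → Nora → Frank → Grace → Karl: 20 + 5 + 5 + 5 + 18 = 53
Judy → Ivan → Karl: 20 + 10 = 30
The minimum is 30.

30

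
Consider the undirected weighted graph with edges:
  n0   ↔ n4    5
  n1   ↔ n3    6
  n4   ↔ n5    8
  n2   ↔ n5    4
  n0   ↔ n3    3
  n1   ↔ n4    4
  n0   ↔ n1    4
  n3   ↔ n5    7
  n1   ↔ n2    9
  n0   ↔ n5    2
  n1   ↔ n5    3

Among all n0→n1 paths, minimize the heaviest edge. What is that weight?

3

Comparing a few candidate routes:
n0→n1: max(4) = 4
n0→n5→n1: max(2, 3) = 3
n0→n4→n1: max(5, 4) = 5
The minimum achievable maximum is 3.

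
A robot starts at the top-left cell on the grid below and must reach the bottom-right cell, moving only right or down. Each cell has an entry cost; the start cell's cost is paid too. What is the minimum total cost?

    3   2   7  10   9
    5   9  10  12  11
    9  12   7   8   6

43

One optimal route is [0,0]→[0,1]→[0,2]→[1,2]→[2,2]→[2,3]→[2,4].
Its cost is 3 + 2 + 7 + 10 + 7 + 8 + 6 = 43.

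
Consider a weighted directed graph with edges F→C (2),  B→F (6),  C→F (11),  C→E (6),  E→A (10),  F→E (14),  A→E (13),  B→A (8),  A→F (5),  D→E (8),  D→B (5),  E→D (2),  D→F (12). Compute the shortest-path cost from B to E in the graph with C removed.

20

Routes from B to E avoiding C:
B → F → E: 6 + 14 = 20
B → A → E: 8 + 13 = 21
B → A → F → E: 8 + 5 + 14 = 27
Best route has total 20.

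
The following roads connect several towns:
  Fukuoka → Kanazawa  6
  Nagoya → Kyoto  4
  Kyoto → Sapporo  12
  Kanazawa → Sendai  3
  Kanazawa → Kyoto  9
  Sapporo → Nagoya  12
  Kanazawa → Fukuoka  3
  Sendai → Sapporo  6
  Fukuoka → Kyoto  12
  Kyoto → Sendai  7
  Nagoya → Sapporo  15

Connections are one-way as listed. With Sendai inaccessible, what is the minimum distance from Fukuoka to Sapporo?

Routes from Fukuoka to Sapporo avoiding Sendai:
Fukuoka - Kanazawa - Kyoto - Sapporo: 6 + 9 + 12 = 27
Fukuoka - Kyoto - Sapporo: 12 + 12 = 24
Best route has total 24.

24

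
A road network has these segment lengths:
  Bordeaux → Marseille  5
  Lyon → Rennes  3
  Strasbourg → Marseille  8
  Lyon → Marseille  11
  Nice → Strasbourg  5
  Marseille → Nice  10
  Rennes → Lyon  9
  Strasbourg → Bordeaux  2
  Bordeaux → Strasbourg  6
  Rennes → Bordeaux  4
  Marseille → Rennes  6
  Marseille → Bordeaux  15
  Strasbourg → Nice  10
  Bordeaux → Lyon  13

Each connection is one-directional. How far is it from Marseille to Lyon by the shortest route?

15

Candidate routes:
Marseille -> Rennes -> Lyon: 6 + 9 = 15
Marseille -> Rennes -> Bordeaux -> Lyon: 6 + 4 + 13 = 23
Marseille -> Bordeaux -> Lyon: 15 + 13 = 28
Marseille -> Nice -> Strasbourg -> Bordeaux -> Lyon: 10 + 5 + 2 + 13 = 30
Shortest: 15.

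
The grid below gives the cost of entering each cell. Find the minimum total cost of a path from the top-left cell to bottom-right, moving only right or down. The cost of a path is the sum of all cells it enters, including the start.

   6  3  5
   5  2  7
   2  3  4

Cheapest: [0,0]→[0,1]→[1,1]→[2,1]→[2,2]
  6 + 3 + 2 + 3 + 4 = 18
For comparison, the top-then-right route costs 25.

18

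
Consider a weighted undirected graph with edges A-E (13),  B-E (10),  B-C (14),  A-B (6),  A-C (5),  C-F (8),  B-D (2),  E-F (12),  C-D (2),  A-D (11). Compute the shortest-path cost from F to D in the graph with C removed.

24

Checking several routes:
F - E - B - D: 12 + 10 + 2 = 24
F - E - A - B - D: 12 + 13 + 6 + 2 = 33
F - E - A - D: 12 + 13 + 11 = 36
Shortest: 24.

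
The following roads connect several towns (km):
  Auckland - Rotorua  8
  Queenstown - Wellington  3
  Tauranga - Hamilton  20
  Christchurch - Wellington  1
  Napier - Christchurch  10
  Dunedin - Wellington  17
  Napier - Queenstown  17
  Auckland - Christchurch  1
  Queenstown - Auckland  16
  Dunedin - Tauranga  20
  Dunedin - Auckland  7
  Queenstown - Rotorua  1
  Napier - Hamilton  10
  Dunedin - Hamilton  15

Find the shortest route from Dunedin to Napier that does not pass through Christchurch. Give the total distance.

Candidate routes:
Dunedin→Hamilton→Napier: 15 + 10 = 25
Dunedin→Auckland→Rotorua→Queenstown→Napier: 7 + 8 + 1 + 17 = 33
Dunedin→Wellington→Queenstown→Napier: 17 + 3 + 17 = 37
Dunedin→Auckland→Queenstown→Napier: 7 + 16 + 17 = 40
Dunedin→Tauranga→Hamilton→Napier: 20 + 20 + 10 = 50
Shortest: 25 km.

25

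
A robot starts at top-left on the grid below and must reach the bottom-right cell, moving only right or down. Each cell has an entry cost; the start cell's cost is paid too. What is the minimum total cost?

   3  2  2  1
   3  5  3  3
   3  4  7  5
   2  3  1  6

21

One optimal route is (0,0) -> (1,0) -> (2,0) -> (3,0) -> (3,1) -> (3,2) -> (3,3).
Its cost is 3 + 3 + 3 + 2 + 3 + 1 + 6 = 21.
(Top row then right column would cost 22.)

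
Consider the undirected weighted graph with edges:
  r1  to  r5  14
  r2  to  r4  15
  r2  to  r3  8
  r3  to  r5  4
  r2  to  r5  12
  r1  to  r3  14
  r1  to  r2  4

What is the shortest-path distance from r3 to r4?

23

Candidate routes:
r3 -> r5 -> r2 -> r4: 4 + 12 + 15 = 31
r3 -> r1 -> r2 -> r4: 14 + 4 + 15 = 33
r3 -> r5 -> r1 -> r2 -> r4: 4 + 14 + 4 + 15 = 37
r3 -> r1 -> r5 -> r2 -> r4: 14 + 14 + 12 + 15 = 55
r3 -> r2 -> r4: 8 + 15 = 23
Shortest: 23.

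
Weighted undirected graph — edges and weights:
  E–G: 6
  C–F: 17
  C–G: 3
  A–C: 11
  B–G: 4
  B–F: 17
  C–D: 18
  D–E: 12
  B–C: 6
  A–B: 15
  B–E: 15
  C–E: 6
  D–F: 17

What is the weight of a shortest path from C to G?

Checking several routes:
C → G: 3
C → B → G: 6 + 4 = 10
C → A → B → G: 11 + 15 + 4 = 30
C → E → G: 6 + 6 = 12
C → E → B → G: 6 + 15 + 4 = 25
C → B → E → G: 6 + 15 + 6 = 27
The minimum is 3.

3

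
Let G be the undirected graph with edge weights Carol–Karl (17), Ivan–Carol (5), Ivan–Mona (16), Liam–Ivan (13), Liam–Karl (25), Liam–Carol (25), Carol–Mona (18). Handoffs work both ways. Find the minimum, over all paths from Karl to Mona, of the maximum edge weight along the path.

17

Some routes from Karl to Mona:
Karl-Carol-Liam-Ivan-Mona: max(17, 25, 13, 16) = 25
Karl-Carol-Ivan-Mona: max(17, 5, 16) = 17
Karl-Liam-Carol-Mona: max(25, 25, 18) = 25
Karl-Carol-Mona: max(17, 18) = 18
Smallest bottleneck: 17.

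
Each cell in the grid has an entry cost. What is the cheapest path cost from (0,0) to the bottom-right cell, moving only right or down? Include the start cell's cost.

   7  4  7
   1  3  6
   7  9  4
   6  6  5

Best path: [0,0]→[1,0]→[1,1]→[1,2]→[2,2]→[3,2]
Cost: 7 + 1 + 3 + 6 + 4 + 5 = 26
(Top row then right column would cost 33.)

26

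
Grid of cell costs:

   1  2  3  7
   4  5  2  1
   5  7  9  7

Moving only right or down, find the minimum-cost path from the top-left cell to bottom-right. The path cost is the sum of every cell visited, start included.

Cheapest: r0c0 → r0c1 → r0c2 → r1c2 → r1c3 → r2c3
  1 + 2 + 3 + 2 + 1 + 7 = 16

16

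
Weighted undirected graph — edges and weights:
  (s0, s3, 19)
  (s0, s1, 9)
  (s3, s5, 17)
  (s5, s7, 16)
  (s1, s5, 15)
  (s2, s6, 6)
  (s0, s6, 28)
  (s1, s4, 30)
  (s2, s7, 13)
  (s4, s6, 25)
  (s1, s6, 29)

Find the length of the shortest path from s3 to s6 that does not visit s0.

52

Candidate routes:
s3-s5-s7-s2-s6: 17 + 16 + 13 + 6 = 52
s3-s5-s1-s4-s6: 17 + 15 + 30 + 25 = 87
s3-s5-s1-s6: 17 + 15 + 29 = 61
Best route has total 52.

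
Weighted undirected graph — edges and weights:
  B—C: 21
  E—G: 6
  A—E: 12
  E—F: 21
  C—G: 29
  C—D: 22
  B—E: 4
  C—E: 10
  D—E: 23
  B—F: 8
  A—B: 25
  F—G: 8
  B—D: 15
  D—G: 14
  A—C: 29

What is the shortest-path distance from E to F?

12

A few of the E→F routes:
E -> F: 21
E -> B -> F: 4 + 8 = 12
E -> G -> F: 6 + 8 = 14
E -> B -> D -> G -> F: 4 + 15 + 14 + 8 = 41
E -> C -> B -> F: 10 + 21 + 8 = 39
Best route has total 12.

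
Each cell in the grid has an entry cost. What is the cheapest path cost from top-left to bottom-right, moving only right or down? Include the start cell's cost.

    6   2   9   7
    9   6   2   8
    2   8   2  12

Best path: (0,0) -> (0,1) -> (1,1) -> (1,2) -> (2,2) -> (2,3)
Cost: 6 + 2 + 6 + 2 + 2 + 12 = 30

30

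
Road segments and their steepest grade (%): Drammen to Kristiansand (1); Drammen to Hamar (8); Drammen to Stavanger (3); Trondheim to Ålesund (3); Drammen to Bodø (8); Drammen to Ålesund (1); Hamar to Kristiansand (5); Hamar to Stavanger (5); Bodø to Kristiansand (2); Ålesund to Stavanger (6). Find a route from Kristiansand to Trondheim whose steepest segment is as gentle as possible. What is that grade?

Some routes from Kristiansand to Trondheim:
Kristiansand-Bodø-Drammen-Hamar-Stavanger-Ålesund-Trondheim: max(2, 8, 8, 5, 6, 3) = 8
Kristiansand-Drammen-Ålesund-Trondheim: max(1, 1, 3) = 3
Kristiansand-Bodø-Drammen-Stavanger-Ålesund-Trondheim: max(2, 8, 3, 6, 3) = 8
Kristiansand-Hamar-Stavanger-Drammen-Ålesund-Trondheim: max(5, 5, 3, 1, 3) = 5
Kristiansand-Drammen-Stavanger-Ålesund-Trondheim: max(1, 3, 6, 3) = 6
Kristiansand-Hamar-Stavanger-Ålesund-Trondheim: max(5, 5, 6, 3) = 6
The minimum achievable maximum is 3%.

3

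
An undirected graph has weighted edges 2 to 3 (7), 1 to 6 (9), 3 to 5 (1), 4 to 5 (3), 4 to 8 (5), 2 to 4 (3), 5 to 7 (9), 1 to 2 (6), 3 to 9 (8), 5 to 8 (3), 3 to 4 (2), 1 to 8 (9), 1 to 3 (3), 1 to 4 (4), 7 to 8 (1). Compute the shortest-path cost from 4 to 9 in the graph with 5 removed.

Comparing a few candidate routes:
4 → 3 → 9: 2 + 8 = 10
4 → 2 → 1 → 3 → 9: 3 + 6 + 3 + 8 = 20
4 → 2 → 3 → 9: 3 + 7 + 8 = 18
4 → 1 → 3 → 9: 4 + 3 + 8 = 15
The minimum is 10.

10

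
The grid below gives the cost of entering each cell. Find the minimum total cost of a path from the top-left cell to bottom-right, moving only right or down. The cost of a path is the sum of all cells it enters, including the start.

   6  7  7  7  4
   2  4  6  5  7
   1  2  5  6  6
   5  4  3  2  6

One optimal route is r0c0 -> r1c0 -> r2c0 -> r2c1 -> r3c1 -> r3c2 -> r3c3 -> r3c4.
Its cost is 6 + 2 + 1 + 2 + 4 + 3 + 2 + 6 = 26.

26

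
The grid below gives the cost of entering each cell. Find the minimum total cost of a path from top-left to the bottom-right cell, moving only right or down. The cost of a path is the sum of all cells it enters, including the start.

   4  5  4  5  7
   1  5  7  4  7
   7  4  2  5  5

Path [0,0] → [1,0] → [1,1] → [2,1] → [2,2] → [2,3] → [2,4]: 4 + 1 + 5 + 4 + 2 + 5 + 5 = 26.
For comparison, the top-then-right route costs 37.

26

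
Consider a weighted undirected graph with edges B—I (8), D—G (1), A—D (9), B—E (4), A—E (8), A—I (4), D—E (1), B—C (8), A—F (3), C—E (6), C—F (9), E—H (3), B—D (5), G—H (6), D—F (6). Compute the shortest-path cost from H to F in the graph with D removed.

14

Some routes from H to F avoiding D:
H - E - C - B - I - A - F: 3 + 6 + 8 + 8 + 4 + 3 = 32
H - E - C - F: 3 + 6 + 9 = 18
H - E - B - I - A - F: 3 + 4 + 8 + 4 + 3 = 22
H - E - B - C - F: 3 + 4 + 8 + 9 = 24
H - E - A - F: 3 + 8 + 3 = 14
Best route has total 14.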